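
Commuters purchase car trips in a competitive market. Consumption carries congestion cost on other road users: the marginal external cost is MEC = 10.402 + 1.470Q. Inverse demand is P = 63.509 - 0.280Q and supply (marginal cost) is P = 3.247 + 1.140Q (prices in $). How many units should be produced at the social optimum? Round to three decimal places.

Social marginal benefit = demand − MEC = 53.107 - 1.750Q.
Set SMB = MC: 53.107 - 1.750Q = 3.247 + 1.140Q → Q* = 17.2526.

Q* = 17.253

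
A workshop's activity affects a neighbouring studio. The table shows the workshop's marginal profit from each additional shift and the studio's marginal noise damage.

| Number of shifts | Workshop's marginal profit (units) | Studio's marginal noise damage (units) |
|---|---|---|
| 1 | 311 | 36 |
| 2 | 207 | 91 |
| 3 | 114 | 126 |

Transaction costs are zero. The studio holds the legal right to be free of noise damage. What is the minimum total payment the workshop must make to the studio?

Efficient level: marginal profit ≥ marginal noise damage through level 2, so k* = 2.
With the studio holding the right, the workshop must at least compensate total damage at k*: 36 + 91 = 127.

127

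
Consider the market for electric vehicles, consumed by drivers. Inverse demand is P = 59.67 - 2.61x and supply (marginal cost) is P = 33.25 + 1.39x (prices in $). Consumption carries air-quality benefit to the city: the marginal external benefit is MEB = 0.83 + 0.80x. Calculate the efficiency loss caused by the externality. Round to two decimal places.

DWL = $5.84

Market equilibrium (private): 33.25 + 1.39x = 59.67 - 2.61x → x_m = 6.6050.
Social marginal benefit = demand + MEB = 60.50 - 1.81x.
Set SMB = MC: 60.50 - 1.81x = 33.25 + 1.39x → x* = 8.5156.
Height of the DWL triangle at x_m is SMB(x_m) − MC(x_m) = MEB(x_m) = 6.1140.
DWL = ½ × 1.9106 × 6.1140 = 5.8407.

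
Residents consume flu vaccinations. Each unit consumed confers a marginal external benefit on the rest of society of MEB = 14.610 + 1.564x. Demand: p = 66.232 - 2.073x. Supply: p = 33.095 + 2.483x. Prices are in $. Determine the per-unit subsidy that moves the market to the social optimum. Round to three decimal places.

Social marginal benefit = demand + MEB = 80.842 - 0.509x.
Set SMB = MC: 80.842 - 0.509x = 33.095 + 2.483x → x* = 15.9582.
The Pigouvian subsidy equals MEB at x*: 14.610 + 1.564×15.9582 = 39.5686.

subsidy = $39.569 per unit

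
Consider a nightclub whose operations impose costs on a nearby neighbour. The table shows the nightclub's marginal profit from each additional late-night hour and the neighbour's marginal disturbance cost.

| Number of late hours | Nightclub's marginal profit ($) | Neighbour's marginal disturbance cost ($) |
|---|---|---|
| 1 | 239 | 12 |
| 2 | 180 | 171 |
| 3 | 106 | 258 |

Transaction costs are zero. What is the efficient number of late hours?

2

Bargaining reaches the level where marginal profit last exceeds marginal disturbance cost.
That holds through level 2 (180 ≥ 171) but not at 3 (106 < 258).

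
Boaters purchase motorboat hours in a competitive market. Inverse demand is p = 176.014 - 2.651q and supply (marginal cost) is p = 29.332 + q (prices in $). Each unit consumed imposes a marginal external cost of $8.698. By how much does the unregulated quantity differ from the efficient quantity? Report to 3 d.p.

Market equilibrium (private): 29.332 + q = 176.014 - 2.651q → q_m = 40.1758.
Social marginal benefit = demand − MEC = 167.316 - 2.651q.
Set SMB = MC: 167.316 - 2.651q = 29.332 + q → q* = 37.7935.
Gap = |40.1758 − 37.7935| = 2.3823.

2.382 units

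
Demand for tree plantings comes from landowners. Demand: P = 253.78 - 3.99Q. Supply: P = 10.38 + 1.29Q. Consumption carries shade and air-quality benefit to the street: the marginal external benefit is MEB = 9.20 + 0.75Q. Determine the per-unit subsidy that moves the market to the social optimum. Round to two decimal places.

Social marginal benefit = demand + MEB = 262.98 - 3.24Q.
Set SMB = MC: 262.98 - 3.24Q = 10.38 + 1.29Q → Q* = 55.7616.
The Pigouvian subsidy equals MEB at Q*: 9.20 + 0.75×55.7616 = 51.0212.

subsidy = 51.02 per unit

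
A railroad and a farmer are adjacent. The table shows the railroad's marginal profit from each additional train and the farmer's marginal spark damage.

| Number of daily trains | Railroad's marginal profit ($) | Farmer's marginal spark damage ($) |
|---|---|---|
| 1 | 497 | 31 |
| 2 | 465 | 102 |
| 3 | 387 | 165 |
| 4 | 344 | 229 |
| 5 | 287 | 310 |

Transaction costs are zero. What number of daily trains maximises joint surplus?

4

Bargaining reaches the level where marginal profit last exceeds marginal spark damage.
That holds through level 4 (344 ≥ 229) but not at 5 (287 < 310).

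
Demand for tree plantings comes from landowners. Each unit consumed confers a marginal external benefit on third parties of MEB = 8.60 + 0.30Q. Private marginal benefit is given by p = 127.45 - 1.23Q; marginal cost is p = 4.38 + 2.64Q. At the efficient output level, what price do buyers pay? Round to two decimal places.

P = 82.08

Social marginal benefit = demand + MEB = 136.05 - 0.93Q.
Set SMB = MC: 136.05 - 0.93Q = 4.38 + 2.64Q → Q* = 36.8824.
Consumer price on the demand curve at Q*: 127.45 − 1.23×36.8824 = 82.0846.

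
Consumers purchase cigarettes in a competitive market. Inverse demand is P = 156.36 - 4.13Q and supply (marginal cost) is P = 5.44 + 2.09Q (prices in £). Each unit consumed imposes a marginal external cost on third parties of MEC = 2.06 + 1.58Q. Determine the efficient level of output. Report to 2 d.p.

Social marginal benefit = demand − MEC = 154.30 - 5.71Q.
Set SMB = MC: 154.30 - 5.71Q = 5.44 + 2.09Q → Q* = 19.0846.

Q* = 19.08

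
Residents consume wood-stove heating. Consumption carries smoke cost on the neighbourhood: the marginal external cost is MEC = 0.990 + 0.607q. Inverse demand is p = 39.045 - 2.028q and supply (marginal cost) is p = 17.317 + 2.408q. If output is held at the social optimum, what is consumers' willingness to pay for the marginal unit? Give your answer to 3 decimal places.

Social marginal benefit = demand − MEC = 38.055 - 2.635q.
Set SMB = MC: 38.055 - 2.635q = 17.317 + 2.408q → q* = 4.1122.
Consumer price on the demand curve at q*: 39.045 − 2.028×4.1122 = 30.7055.

P = 30.705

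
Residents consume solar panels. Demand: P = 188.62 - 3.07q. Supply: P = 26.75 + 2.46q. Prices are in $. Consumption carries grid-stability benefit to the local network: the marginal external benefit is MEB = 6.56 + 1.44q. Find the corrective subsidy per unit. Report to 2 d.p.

subsidy = $65.86 per unit

Social marginal benefit = demand + MEB = 195.18 - 1.63q.
Set SMB = MC: 195.18 - 1.63q = 26.75 + 2.46q → q* = 41.1809.
The Pigouvian subsidy equals MEB at q*: 6.56 + 1.44×41.1809 = 65.8605.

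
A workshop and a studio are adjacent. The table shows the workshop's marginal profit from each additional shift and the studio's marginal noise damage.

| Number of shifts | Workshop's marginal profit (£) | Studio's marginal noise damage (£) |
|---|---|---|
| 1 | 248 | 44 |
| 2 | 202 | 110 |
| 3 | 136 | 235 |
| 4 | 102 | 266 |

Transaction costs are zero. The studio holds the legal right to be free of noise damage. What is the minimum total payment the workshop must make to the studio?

Efficient level: marginal profit ≥ marginal noise damage through level 2, so k* = 2.
With the studio holding the right, the workshop must at least compensate total damage at k*: 44 + 110 = 154.

£154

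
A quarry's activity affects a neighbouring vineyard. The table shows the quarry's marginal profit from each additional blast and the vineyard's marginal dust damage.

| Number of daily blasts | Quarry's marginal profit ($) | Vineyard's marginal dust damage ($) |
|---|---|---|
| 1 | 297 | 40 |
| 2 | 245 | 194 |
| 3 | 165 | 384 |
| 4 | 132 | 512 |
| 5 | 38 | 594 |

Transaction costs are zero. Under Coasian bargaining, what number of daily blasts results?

2

Bargaining reaches the level where marginal profit last exceeds marginal dust damage.
That holds through level 2 (245 ≥ 194) but not at 3 (165 < 384).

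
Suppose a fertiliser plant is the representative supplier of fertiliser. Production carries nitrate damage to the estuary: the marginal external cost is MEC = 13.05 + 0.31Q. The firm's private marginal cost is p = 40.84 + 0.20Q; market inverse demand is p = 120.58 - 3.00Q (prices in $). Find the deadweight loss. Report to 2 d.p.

DWL = $61.48

Market equilibrium (private): 40.84 + 0.20Q = 120.58 - 3.00Q → Q_m = 24.9188.
Social marginal cost = private MC + MEC = 53.89 + 0.51Q.
Set SMC = demand: 53.89 + 0.51Q = 120.58 - 3.00Q → Q* = 19.0000.
Between Q* and Q_m the wedge SMC − demand runs linearly from 0 to MEC(Q_m), so the loss is a triangle.
DWL = ½ × 5.9188 × 20.7748 = 61.4809.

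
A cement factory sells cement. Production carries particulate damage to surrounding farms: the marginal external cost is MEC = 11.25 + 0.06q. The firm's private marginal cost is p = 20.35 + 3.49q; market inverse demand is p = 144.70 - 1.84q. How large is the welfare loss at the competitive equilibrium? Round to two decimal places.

DWL = 14.84

Market equilibrium (private): 20.35 + 3.49q = 144.70 - 1.84q → q_m = 23.3302.
Social marginal cost = private MC + MEC = 31.60 + 3.55q.
Set SMC = demand: 31.60 + 3.55q = 144.70 - 1.84q → q* = 20.9833.
Height of the DWL triangle at q_m is SMC(q_m) − demand(q_m) = MEC(q_m) = 12.6498.
DWL = ½ × 2.3469 × 12.6498 = 14.8439.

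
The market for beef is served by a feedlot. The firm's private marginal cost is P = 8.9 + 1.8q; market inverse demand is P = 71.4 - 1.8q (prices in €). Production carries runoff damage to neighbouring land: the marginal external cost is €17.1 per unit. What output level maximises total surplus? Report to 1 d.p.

q* = 12.6

Social marginal cost = private MC + MEC = 26.0 + 1.8q.
Set SMC = demand: 26.0 + 1.8q = 71.4 - 1.8q → q* = 12.6111.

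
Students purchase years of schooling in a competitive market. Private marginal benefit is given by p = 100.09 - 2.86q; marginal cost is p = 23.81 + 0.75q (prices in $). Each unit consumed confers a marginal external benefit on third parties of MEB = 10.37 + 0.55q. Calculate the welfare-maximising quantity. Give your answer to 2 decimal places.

q* = 28.32

Social marginal benefit = demand + MEB = 110.46 - 2.31q.
Set SMB = MC: 110.46 - 2.31q = 23.81 + 0.75q → q* = 28.3170.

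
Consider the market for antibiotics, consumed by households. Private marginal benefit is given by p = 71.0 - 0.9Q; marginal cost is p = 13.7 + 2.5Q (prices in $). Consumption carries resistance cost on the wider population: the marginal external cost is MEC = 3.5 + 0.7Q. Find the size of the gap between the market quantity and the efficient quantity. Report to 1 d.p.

3.7 units

Market equilibrium (private): 13.7 + 2.5Q = 71.0 - 0.9Q → Q_m = 16.8529.
Social marginal benefit = demand − MEC = 67.5 - 1.6Q.
Set SMB = MC: 67.5 - 1.6Q = 13.7 + 2.5Q → Q* = 13.1220.
Gap = |16.8529 − 13.1220| = 3.7309.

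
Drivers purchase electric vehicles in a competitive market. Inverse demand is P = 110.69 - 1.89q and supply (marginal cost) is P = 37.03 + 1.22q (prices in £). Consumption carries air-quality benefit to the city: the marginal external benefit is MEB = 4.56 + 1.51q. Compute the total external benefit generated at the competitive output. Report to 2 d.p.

£531.54

Market equilibrium (private): 37.03 + 1.22q = 110.69 - 1.89q → q_m = 23.6849.
Total external benefit = ∫₀^{q_m} (4.56 + 1.51q) dq = 4.56×23.6849 + ½×1.51×23.6849² = 531.5389.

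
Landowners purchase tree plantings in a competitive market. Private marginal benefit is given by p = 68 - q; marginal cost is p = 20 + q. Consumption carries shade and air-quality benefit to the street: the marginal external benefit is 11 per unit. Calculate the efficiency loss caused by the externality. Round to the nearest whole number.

Market equilibrium (private): 20 + q = 68 - q → q_m = 24.0000.
Social marginal benefit = demand + MEB = 79 - q.
Set SMB = MC: 79 - q = 20 + q → q* = 29.5000.
Between q* and q_m the wedge SMB − MC runs linearly from 0 to MEB(q_m), so the loss is a triangle.
DWL = ½ × 5.5000 × 11.0000 = 30.2500.

DWL = 30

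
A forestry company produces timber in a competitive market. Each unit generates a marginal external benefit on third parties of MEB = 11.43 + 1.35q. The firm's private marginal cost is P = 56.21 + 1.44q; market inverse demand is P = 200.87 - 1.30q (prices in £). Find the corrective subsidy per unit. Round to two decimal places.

Social marginal cost = private MC − MEB = 44.78 + 0.09q.
Set SMC = demand: 44.78 + 0.09q = 200.87 - 1.30q → q* = 112.2950.
The Pigouvian subsidy equals MEB at q*: 11.43 + 1.35×112.2950 = 163.0283.

subsidy = £163.03 per unit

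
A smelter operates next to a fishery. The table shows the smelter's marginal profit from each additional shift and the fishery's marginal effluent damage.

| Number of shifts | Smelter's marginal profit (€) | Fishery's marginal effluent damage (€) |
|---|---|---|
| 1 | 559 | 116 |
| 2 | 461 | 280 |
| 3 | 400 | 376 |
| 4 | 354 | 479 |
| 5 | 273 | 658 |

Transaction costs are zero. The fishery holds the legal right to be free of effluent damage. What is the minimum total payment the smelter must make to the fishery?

Efficient level: marginal profit ≥ marginal effluent damage through level 3, so k* = 3.
With the fishery holding the right, the smelter must at least compensate total damage at k*: 116 + 280 + 376 = 772.

€772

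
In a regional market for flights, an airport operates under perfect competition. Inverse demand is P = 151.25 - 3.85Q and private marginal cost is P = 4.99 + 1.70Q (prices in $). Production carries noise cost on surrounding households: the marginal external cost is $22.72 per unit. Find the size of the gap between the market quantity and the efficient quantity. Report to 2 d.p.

Market equilibrium (private): 4.99 + 1.70Q = 151.25 - 3.85Q → Q_m = 26.3532.
Social marginal cost = private MC + MEC = 27.71 + 1.70Q.
Set SMC = demand: 27.71 + 1.70Q = 151.25 - 3.85Q → Q* = 22.2595.
Gap = |26.3532 − 22.2595| = 4.0937.

4.09 units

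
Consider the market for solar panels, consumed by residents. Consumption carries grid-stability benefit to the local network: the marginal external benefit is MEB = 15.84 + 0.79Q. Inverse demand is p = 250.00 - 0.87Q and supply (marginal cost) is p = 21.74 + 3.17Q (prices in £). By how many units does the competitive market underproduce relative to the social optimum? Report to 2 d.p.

18.61 units

Market equilibrium (private): 21.74 + 3.17Q = 250.00 - 0.87Q → Q_m = 56.5000.
Social marginal benefit = demand + MEB = 265.84 - 0.08Q.
Set SMB = MC: 265.84 - 0.08Q = 21.74 + 3.17Q → Q* = 75.1077.
Gap = |56.5000 − 75.1077| = 18.6077.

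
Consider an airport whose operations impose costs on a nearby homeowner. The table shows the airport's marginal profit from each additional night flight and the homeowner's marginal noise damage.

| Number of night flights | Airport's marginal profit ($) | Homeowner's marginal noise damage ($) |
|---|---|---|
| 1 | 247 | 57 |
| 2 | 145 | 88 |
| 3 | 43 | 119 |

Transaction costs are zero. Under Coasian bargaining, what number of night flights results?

Bargaining reaches the level where marginal profit last exceeds marginal noise damage.
That holds through level 2 (145 ≥ 88) but not at 3 (43 < 119).

2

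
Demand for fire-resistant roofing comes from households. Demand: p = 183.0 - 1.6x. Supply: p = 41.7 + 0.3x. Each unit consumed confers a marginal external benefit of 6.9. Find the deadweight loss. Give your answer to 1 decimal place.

DWL = 12.5

Market equilibrium (private): 41.7 + 0.3x = 183.0 - 1.6x → x_m = 74.3684.
Social marginal benefit = demand + MEB = 189.9 - 1.6x.
Set SMB = MC: 189.9 - 1.6x = 41.7 + 0.3x → x* = 78.0000.
Between x* and x_m the wedge SMB − MC runs linearly from 0 to MEB(x_m), so the loss is a triangle.
DWL = ½ × 3.6316 × 6.9000 = 12.5290.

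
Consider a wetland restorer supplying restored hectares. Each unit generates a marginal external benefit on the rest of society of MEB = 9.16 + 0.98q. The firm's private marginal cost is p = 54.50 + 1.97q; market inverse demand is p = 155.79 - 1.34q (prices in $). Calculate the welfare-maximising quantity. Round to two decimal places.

q* = 47.40

Social marginal cost = private MC − MEB = 45.34 + 0.99q.
Set SMC = demand: 45.34 + 0.99q = 155.79 - 1.34q → q* = 47.4034.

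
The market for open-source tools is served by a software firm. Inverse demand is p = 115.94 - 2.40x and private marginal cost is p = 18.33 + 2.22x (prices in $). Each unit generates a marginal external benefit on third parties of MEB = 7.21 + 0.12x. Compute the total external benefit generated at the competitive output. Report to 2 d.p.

$179.11

Market equilibrium (private): 18.33 + 2.22x = 115.94 - 2.40x → x_m = 21.1277.
Total external benefit = ∫₀^{x_m} (7.21 + 0.12x) dx = 7.21×21.1277 + ½×0.12×21.1277² = 179.1135.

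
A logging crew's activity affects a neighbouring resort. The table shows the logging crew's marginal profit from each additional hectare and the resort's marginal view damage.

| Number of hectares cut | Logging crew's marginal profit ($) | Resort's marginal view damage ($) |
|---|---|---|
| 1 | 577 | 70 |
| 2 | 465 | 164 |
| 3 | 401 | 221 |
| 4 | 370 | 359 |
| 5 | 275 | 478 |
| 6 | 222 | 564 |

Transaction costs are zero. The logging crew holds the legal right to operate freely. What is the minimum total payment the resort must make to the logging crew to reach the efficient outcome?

Left alone the logging crew would choose level 6 (marginal profit stays positive).
Efficient level: k* = 4 (marginal profit ≥ marginal view damage through 4).
The resort must at least cover the logging crew's forgone profit from cutting 6→4: 275 + 222 = 497.

$497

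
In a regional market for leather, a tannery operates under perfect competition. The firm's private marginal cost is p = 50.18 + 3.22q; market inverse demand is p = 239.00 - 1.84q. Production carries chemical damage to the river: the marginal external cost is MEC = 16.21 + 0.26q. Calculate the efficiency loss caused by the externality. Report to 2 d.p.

DWL = 63.11

Market equilibrium (private): 50.18 + 3.22q = 239.00 - 1.84q → q_m = 37.3162.
Social marginal cost = private MC + MEC = 66.39 + 3.48q.
Set SMC = demand: 66.39 + 3.48q = 239.00 - 1.84q → q* = 32.4455.
The loss is the area between SMC and demand from q* to q_m; with linear curves that's a triangle of height MEC(q_m).
DWL = ½ × 4.8707 × 25.9122 = 63.1053.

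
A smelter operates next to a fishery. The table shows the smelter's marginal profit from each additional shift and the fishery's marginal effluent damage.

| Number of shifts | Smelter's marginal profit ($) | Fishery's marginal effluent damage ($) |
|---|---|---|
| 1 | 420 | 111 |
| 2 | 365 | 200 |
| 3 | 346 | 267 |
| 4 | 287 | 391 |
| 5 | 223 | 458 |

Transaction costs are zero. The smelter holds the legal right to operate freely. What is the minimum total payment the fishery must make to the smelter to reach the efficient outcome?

Left alone the smelter would choose level 5 (marginal profit stays positive).
Efficient level: k* = 3 (marginal profit ≥ marginal effluent damage through 3).
The fishery must at least cover the smelter's forgone profit from cutting 5→3: 287 + 223 = 510.

$510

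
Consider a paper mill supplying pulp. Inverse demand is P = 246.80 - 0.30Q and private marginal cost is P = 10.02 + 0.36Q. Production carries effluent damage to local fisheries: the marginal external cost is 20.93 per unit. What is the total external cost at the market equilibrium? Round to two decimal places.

7508.80

Market equilibrium (private): 10.02 + 0.36Q = 246.80 - 0.30Q → Q_m = 358.7576.
Total external cost = MEC × Q_m = 20.93 × 358.7576 = 7508.7966.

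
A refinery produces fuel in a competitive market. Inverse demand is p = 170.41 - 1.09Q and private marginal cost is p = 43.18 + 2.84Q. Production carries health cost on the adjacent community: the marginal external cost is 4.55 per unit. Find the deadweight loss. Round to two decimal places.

DWL = 2.63

Market equilibrium (private): 43.18 + 2.84Q = 170.41 - 1.09Q → Q_m = 32.3740.
Social marginal cost = private MC + MEC = 47.73 + 2.84Q.
Set SMC = demand: 47.73 + 2.84Q = 170.41 - 1.09Q → Q* = 31.2163.
The loss is the area between SMC and demand from Q* to Q_m; with linear curves that's a triangle of height MEC(Q_m).
DWL = ½ × 1.1577 × 4.5500 = 2.6338.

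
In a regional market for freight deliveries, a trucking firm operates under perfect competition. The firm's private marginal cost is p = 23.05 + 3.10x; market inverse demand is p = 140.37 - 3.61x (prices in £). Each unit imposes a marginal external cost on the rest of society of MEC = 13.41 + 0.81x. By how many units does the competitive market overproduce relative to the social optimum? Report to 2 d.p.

Market equilibrium (private): 23.05 + 3.10x = 140.37 - 3.61x → x_m = 17.4844.
Social marginal cost = private MC + MEC = 36.46 + 3.91x.
Set SMC = demand: 36.46 + 3.91x = 140.37 - 3.61x → x* = 13.8178.
Gap = |17.4844 − 13.8178| = 3.6666.

3.67 units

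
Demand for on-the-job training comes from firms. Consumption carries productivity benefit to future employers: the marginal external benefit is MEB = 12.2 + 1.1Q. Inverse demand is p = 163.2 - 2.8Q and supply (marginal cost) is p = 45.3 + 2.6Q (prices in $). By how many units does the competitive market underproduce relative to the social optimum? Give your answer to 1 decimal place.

8.4 units

Market equilibrium (private): 45.3 + 2.6Q = 163.2 - 2.8Q → Q_m = 21.8333.
Social marginal benefit = demand + MEB = 175.4 - 1.7Q.
Set SMB = MC: 175.4 - 1.7Q = 45.3 + 2.6Q → Q* = 30.2558.
Gap = |21.8333 − 30.2558| = 8.4225.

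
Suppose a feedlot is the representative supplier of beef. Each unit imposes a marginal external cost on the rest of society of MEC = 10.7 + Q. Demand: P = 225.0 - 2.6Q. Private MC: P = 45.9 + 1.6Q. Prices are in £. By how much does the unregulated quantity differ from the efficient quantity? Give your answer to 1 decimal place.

Market equilibrium (private): 45.9 + 1.6Q = 225.0 - 2.6Q → Q_m = 42.6429.
Social marginal cost = private MC + MEC = 56.6 + 2.6Q.
Set SMC = demand: 56.6 + 2.6Q = 225.0 - 2.6Q → Q* = 32.3846.
Gap = |42.6429 − 32.3846| = 10.2583.

10.3 units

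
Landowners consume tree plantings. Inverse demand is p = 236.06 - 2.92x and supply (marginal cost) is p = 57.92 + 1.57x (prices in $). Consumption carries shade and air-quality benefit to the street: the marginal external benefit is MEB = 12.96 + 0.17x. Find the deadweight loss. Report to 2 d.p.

DWL = $44.94

Market equilibrium (private): 57.92 + 1.57x = 236.06 - 2.92x → x_m = 39.6748.
Social marginal benefit = demand + MEB = 249.02 - 2.75x.
Set SMB = MC: 249.02 - 2.75x = 57.92 + 1.57x → x* = 44.2361.
Height of the DWL triangle at x_m is SMB(x_m) − MC(x_m) = MEB(x_m) = 19.7047.
DWL = ½ × 4.5613 × 19.7047 = 44.9395.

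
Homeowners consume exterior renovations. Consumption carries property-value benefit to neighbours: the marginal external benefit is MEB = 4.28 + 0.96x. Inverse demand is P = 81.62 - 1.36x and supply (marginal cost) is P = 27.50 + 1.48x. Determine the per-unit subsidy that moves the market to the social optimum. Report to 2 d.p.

Social marginal benefit = demand + MEB = 85.90 - 0.40x.
Set SMB = MC: 85.90 - 0.40x = 27.50 + 1.48x → x* = 31.0638.
The Pigouvian subsidy equals MEB at x*: 4.28 + 0.96×31.0638 = 34.1012.

subsidy = 34.10 per unit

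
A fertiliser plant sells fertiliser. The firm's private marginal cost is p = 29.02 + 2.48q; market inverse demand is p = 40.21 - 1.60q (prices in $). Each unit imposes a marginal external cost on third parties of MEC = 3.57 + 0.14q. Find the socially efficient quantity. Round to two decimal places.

q* = 1.81

Social marginal cost = private MC + MEC = 32.59 + 2.62q.
Set SMC = demand: 32.59 + 2.62q = 40.21 - 1.60q → q* = 1.8057.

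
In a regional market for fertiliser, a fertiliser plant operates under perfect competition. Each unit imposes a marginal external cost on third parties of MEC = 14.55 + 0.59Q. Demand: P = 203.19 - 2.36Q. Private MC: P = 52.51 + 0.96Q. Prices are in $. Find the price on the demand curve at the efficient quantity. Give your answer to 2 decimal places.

P = $121.02

Social marginal cost = private MC + MEC = 67.06 + 1.55Q.
Set SMC = demand: 67.06 + 1.55Q = 203.19 - 2.36Q → Q* = 34.8159.
Consumer price on the demand curve at Q*: 203.19 − 2.36×34.8159 = 121.0245.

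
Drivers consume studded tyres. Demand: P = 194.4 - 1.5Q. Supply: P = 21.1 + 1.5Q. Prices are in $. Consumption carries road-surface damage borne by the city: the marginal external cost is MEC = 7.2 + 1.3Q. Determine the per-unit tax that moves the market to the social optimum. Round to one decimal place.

tax = $57.4 per unit

Social marginal benefit = demand − MEC = 187.2 - 2.8Q.
Set SMB = MC: 187.2 - 2.8Q = 21.1 + 1.5Q → Q* = 38.6279.
The Pigouvian tax equals MEC at Q*: 7.2 + 1.3×38.6279 = 57.4163.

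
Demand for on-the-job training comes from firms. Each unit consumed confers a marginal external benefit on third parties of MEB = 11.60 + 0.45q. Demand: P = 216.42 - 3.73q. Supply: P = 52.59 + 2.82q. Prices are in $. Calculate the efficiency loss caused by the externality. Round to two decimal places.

Market equilibrium (private): 52.59 + 2.82q = 216.42 - 3.73q → q_m = 25.0122.
Social marginal benefit = demand + MEB = 228.02 - 3.28q.
Set SMB = MC: 228.02 - 3.28q = 52.59 + 2.82q → q* = 28.7590.
The loss is the area between SMB and MC from q* to q_m; with linear curves that's a triangle of height MEB(q_m).
DWL = ½ × 3.7468 × 22.8555 = 42.8175.

DWL = $42.82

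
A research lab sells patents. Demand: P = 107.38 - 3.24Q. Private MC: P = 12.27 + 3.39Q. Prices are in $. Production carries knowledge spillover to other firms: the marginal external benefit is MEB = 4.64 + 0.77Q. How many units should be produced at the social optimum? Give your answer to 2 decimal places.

Social marginal cost = private MC − MEB = 7.63 + 2.62Q.
Set SMC = demand: 7.63 + 2.62Q = 107.38 - 3.24Q → Q* = 17.0222.

Q* = 17.02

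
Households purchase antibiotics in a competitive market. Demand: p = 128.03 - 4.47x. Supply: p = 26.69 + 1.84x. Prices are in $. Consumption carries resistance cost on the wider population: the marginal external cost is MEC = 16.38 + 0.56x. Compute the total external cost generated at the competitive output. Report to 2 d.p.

Market equilibrium (private): 26.69 + 1.84x = 128.03 - 4.47x → x_m = 16.0602.
Total external cost = ∫₀^{x_m} (16.38 + 0.56x) dx = 16.38×16.0602 + ½×0.56×16.0602² = 335.2865.

$335.29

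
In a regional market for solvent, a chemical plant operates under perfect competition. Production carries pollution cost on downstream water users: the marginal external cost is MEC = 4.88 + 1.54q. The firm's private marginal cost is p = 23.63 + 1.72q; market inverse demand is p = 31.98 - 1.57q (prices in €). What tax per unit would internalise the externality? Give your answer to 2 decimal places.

tax = €5.99 per unit

Social marginal cost = private MC + MEC = 28.51 + 3.26q.
Set SMC = demand: 28.51 + 3.26q = 31.98 - 1.57q → q* = 0.7184.
The Pigouvian tax equals MEC at q*: 4.88 + 1.54×0.7184 = 5.9863.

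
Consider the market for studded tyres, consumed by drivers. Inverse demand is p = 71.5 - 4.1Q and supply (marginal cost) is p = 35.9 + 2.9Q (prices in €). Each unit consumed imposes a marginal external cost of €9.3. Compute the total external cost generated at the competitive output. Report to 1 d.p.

€47.3

Market equilibrium (private): 35.9 + 2.9Q = 71.5 - 4.1Q → Q_m = 5.0857.
Total external cost = MEC × Q_m = 9.3 × 5.0857 = 47.2970.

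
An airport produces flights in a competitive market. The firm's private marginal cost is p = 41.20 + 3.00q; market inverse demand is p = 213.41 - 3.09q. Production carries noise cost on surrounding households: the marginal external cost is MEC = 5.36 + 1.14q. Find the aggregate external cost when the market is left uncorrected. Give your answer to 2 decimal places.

607.35

Market equilibrium (private): 41.20 + 3.00q = 213.41 - 3.09q → q_m = 28.2775.
Total external cost = ∫₀^{q_m} (5.36 + 1.14q) dq = 5.36×28.2775 + ½×1.14×28.2775² = 607.3491.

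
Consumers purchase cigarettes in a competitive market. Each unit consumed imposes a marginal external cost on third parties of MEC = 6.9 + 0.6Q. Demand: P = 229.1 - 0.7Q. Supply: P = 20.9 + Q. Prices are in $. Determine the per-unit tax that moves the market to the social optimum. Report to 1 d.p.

tax = $59.4 per unit

Social marginal benefit = demand − MEC = 222.2 - 1.3Q.
Set SMB = MC: 222.2 - 1.3Q = 20.9 + Q → Q* = 87.5217.
The Pigouvian tax equals MEC at Q*: 6.9 + 0.6×87.5217 = 59.4130.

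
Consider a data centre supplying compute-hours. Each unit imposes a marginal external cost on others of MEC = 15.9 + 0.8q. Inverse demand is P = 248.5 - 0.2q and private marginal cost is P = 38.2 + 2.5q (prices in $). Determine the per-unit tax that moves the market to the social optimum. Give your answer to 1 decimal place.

tax = $60.3 per unit

Social marginal cost = private MC + MEC = 54.1 + 3.3q.
Set SMC = demand: 54.1 + 3.3q = 248.5 - 0.2q → q* = 55.5429.
The Pigouvian tax equals MEC at q*: 15.9 + 0.8×55.5429 = 60.3343.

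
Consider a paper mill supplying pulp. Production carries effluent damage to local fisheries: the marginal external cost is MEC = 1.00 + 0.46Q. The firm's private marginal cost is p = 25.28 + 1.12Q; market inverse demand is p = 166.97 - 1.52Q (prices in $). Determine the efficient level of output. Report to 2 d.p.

Q* = 45.38

Social marginal cost = private MC + MEC = 26.28 + 1.58Q.
Set SMC = demand: 26.28 + 1.58Q = 166.97 - 1.52Q → Q* = 45.3839.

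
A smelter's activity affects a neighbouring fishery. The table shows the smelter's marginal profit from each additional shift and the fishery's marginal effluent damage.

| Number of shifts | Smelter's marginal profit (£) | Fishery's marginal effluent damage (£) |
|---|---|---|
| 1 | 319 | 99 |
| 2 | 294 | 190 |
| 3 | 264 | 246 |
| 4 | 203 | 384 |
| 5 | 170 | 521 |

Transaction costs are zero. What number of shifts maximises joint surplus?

3

Bargaining reaches the level where marginal profit last exceeds marginal effluent damage.
That holds through level 3 (264 ≥ 246) but not at 4 (203 < 384).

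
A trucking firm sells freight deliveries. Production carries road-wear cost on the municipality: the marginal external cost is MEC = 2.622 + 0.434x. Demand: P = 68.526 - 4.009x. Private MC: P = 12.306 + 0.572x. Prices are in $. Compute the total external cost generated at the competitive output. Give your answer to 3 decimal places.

$64.861

Market equilibrium (private): 12.306 + 0.572x = 68.526 - 4.009x → x_m = 12.2724.
Total external cost = ∫₀^{x_m} (2.622 + 0.434x) dx = 2.622×12.2724 + ½×0.434×12.2724² = 64.8610.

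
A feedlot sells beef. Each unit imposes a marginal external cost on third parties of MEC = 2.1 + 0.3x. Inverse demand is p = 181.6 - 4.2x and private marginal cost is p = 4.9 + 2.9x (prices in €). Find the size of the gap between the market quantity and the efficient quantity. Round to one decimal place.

1.3 units

Market equilibrium (private): 4.9 + 2.9x = 181.6 - 4.2x → x_m = 24.8873.
Social marginal cost = private MC + MEC = 7.0 + 3.2x.
Set SMC = demand: 7.0 + 3.2x = 181.6 - 4.2x → x* = 23.5946.
Gap = |24.8873 − 23.5946| = 1.2927.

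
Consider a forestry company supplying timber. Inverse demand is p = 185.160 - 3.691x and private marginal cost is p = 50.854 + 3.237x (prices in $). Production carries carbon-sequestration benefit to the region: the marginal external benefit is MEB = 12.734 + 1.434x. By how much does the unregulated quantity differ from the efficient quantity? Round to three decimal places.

Market equilibrium (private): 50.854 + 3.237x = 185.160 - 3.691x → x_m = 19.3860.
Social marginal cost = private MC − MEB = 38.120 + 1.803x.
Set SMC = demand: 38.120 + 1.803x = 185.160 - 3.691x → x* = 26.7637.
Gap = |19.3860 − 26.7637| = 7.3777.

7.378 units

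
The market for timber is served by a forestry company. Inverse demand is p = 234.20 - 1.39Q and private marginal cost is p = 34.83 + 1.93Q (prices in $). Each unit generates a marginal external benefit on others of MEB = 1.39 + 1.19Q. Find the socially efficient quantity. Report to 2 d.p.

Q* = 94.25

Social marginal cost = private MC − MEB = 33.44 + 0.74Q.
Set SMC = demand: 33.44 + 0.74Q = 234.20 - 1.39Q → Q* = 94.2535.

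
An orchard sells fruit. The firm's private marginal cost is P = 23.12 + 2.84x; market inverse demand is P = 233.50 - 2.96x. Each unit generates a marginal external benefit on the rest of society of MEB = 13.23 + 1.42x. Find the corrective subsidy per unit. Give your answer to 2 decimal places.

subsidy = 85.72 per unit

Social marginal cost = private MC − MEB = 9.89 + 1.42x.
Set SMC = demand: 9.89 + 1.42x = 233.50 - 2.96x → x* = 51.0525.
The Pigouvian subsidy equals MEB at x*: 13.23 + 1.42×51.0525 = 85.7246.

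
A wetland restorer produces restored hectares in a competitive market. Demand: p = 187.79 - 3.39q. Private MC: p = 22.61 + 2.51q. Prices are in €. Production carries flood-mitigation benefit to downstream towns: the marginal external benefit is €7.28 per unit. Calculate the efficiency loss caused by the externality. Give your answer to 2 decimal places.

DWL = €4.49

Market equilibrium (private): 22.61 + 2.51q = 187.79 - 3.39q → q_m = 27.9966.
Social marginal cost = private MC − MEB = 15.33 + 2.51q.
Set SMC = demand: 15.33 + 2.51q = 187.79 - 3.39q → q* = 29.2305.
Between q* and q_m the wedge demand − SMC runs linearly from 0 to MEB(q_m), so the loss is a triangle.
DWL = ½ × 1.2339 × 7.2800 = 4.4914.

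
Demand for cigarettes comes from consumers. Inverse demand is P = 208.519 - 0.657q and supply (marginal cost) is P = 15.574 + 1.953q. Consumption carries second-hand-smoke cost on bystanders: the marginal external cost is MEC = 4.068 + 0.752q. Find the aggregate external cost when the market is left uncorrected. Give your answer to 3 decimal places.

Market equilibrium (private): 15.574 + 1.953q = 208.519 - 0.657q → q_m = 73.9253.
Total external cost = ∫₀^{q_m} (4.068 + 0.752q) dq = 4.068×73.9253 + ½×0.752×73.9253² = 2355.5493.

2355.549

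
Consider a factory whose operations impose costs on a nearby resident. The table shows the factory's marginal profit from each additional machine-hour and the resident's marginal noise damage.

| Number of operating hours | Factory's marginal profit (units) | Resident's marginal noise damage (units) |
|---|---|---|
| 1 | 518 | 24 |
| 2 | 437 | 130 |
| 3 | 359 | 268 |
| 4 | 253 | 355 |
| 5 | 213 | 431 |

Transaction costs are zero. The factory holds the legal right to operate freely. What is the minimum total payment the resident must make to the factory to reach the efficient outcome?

Left alone the factory would choose level 5 (marginal profit stays positive).
Efficient level: k* = 3 (marginal profit ≥ marginal noise damage through 3).
The resident must at least cover the factory's forgone profit from cutting 5→3: 253 + 213 = 466.

466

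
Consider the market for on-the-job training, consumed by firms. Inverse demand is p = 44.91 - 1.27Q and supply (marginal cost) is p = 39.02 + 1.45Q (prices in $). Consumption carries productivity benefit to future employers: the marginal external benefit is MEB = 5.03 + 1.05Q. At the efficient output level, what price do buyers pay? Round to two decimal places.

Social marginal benefit = demand + MEB = 49.94 - 0.22Q.
Set SMB = MC: 49.94 - 0.22Q = 39.02 + 1.45Q → Q* = 6.5389.
Consumer price on the demand curve at Q*: 44.91 − 1.27×6.5389 = 36.6056.

P = $36.61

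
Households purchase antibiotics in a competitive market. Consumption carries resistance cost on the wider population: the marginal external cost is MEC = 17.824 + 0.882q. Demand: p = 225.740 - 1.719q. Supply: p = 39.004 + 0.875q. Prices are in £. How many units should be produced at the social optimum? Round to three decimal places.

q* = 48.594

Social marginal benefit = demand − MEC = 207.916 - 2.601q.
Set SMB = MC: 207.916 - 2.601q = 39.004 + 0.875q → q* = 48.5938.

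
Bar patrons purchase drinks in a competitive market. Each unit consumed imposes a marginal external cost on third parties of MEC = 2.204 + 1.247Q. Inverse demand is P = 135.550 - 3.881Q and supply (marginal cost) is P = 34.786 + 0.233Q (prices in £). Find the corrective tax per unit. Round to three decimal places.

tax = £25.130 per unit

Social marginal benefit = demand − MEC = 133.346 - 5.128Q.
Set SMB = MC: 133.346 - 5.128Q = 34.786 + 0.233Q → Q* = 18.3846.
The Pigouvian tax equals MEC at Q*: 2.204 + 1.247×18.3846 = 25.1296.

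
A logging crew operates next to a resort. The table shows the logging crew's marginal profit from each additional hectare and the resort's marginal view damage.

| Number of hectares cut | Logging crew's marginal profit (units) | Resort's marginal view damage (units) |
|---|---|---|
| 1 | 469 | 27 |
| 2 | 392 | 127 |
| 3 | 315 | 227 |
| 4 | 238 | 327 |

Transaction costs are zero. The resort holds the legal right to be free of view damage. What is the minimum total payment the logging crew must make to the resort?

Efficient level: marginal profit ≥ marginal view damage through level 3, so k* = 3.
With the resort holding the right, the logging crew must at least compensate total damage at k*: 27 + 127 + 227 = 381.

381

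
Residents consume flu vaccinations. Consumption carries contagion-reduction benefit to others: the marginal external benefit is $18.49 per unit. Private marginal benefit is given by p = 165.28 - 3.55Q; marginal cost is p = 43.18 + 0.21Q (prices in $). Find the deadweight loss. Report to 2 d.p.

DWL = $45.46

Market equilibrium (private): 43.18 + 0.21Q = 165.28 - 3.55Q → Q_m = 32.4734.
Social marginal benefit = demand + MEB = 183.77 - 3.55Q.
Set SMB = MC: 183.77 - 3.55Q = 43.18 + 0.21Q → Q* = 37.3910.
Between Q* and Q_m the wedge SMB − MC runs linearly from 0 to MEB(Q_m), so the loss is a triangle.
DWL = ½ × 4.9176 × 18.4900 = 45.4632.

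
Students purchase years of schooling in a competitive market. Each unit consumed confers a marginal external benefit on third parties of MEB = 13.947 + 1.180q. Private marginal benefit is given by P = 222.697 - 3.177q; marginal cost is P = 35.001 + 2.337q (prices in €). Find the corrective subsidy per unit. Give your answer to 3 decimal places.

Social marginal benefit = demand + MEB = 236.644 - 1.997q.
Set SMB = MC: 236.644 - 1.997q = 35.001 + 2.337q → q* = 46.5258.
The Pigouvian subsidy equals MEB at q*: 13.947 + 1.180×46.5258 = 68.8474.

subsidy = €68.847 per unit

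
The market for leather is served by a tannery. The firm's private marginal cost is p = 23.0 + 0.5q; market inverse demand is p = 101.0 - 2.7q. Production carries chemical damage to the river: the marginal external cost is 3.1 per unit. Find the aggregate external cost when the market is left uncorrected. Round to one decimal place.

Market equilibrium (private): 23.0 + 0.5q = 101.0 - 2.7q → q_m = 24.3750.
Total external cost = MEC × q_m = 3.1 × 24.3750 = 75.5625.

75.6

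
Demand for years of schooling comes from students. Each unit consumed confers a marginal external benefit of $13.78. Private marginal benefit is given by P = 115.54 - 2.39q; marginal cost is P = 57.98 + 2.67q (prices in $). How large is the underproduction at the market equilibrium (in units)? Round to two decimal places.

2.72 units

Market equilibrium (private): 57.98 + 2.67q = 115.54 - 2.39q → q_m = 11.3755.
Social marginal benefit = demand + MEB = 129.32 - 2.39q.
Set SMB = MC: 129.32 - 2.39q = 57.98 + 2.67q → q* = 14.0988.
Gap = |11.3755 − 14.0988| = 2.7233.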